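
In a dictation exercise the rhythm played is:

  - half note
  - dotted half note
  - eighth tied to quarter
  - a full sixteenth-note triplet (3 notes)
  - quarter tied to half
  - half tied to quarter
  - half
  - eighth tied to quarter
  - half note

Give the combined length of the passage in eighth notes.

37

In eighth notes: half note = 4; dotted half note = 6; eighth tied to quarter (eighth + quarter) = 3; a full sixteenth-note triplet (3 notes) (three triplet sixteenths span one eighth) = 1; quarter tied to half (quarter + half) = 6; half tied to quarter (half + quarter) = 6; half = 4; eighth tied to quarter (eighth + quarter) = 3; half note = 4.
Total: 4 + 6 + 3 + 1 + 6 + 6 + 4 + 3 + 4 = 37 eighth notes.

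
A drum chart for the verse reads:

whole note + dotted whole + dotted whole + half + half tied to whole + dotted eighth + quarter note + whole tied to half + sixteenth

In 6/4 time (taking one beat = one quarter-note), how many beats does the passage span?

One quarter-note beat = 4 sixteenth notes.
Express everything in sixteenth notes: whole note = 16; dotted whole = 24; dotted whole = 24; half = 8; half tied to whole (half + whole) = 24; dotted eighth = 3; quarter note = 4; whole tied to half (whole + half) = 24; sixteenth = 1.
Adding: 16 + 24 + 24 + 8 + 24 + 3 + 4 + 24 + 1 = 128.
128 ÷ 4 = 32 beats.

32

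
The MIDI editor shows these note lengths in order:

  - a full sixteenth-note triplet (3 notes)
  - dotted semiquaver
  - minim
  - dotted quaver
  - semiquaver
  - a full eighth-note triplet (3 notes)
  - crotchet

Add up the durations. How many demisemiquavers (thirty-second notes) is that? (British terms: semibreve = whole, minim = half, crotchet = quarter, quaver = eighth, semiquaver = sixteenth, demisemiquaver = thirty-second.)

47

Each duration in thirty-second notes: a full sixteenth-note triplet (3 notes) (three triplet sixteenths span one eighth) = 4; dotted semiquaver = 3; minim = 16; dotted quaver = 6; semiquaver = 2; a full eighth-note triplet (3 notes) (three triplet eighths span one quarter) = 8; crotchet = 8.
Altogether 4 + 3 + 16 + 6 + 2 + 8 + 8 = 47 thirty-second notes.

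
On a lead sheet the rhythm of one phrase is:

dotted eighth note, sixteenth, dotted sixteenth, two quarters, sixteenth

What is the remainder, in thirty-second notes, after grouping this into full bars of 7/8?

One bar of 7/8 = 28 thirty-second notes.
Each duration in thirty-second notes: dotted eighth note = 6; sixteenth = 2; dotted sixteenth = 3; quarter = 8; quarter = 8; sixteenth = 2.
Altogether 6 + 2 + 3 + 8 + 8 + 2 = 29.
29 ÷ 28 = 1 complete bar with 1 thirty-second note remaining.

1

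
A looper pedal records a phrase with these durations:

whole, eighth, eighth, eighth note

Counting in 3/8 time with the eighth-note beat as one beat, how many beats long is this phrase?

One eighth-note beat = 2 sixteenth notes.
Each duration in sixteenth notes: whole = 16; eighth = 2; eighth = 2; eighth note = 2.
Altogether 16 + 2 + 2 + 2 = 22.
22 ÷ 2 = 11 beats.

11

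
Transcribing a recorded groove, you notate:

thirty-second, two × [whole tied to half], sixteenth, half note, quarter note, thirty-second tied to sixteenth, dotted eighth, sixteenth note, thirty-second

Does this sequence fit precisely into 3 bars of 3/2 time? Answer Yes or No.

One bar of 3/2 = 48 thirty-second notes, so 3 bars = 144.
Convert each value to thirty-second notes: thirty-second = 1; whole tied to half (whole + half) = 48; whole tied to half (whole + half) = 48; sixteenth = 2; half note = 16; quarter note = 8; thirty-second tied to sixteenth (thirty-second + sixteenth) = 3; dotted eighth = 6; sixteenth note = 2; thirty-second = 1.
Sum: 1 + 48 + 48 + 2 + 16 + 8 + 3 + 6 + 2 + 1 = 135.
135 falls short of 144, so the answer is No.

No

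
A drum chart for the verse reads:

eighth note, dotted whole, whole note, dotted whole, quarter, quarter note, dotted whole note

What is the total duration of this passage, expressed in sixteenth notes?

98

Express everything in sixteenth notes: eighth note = 2; dotted whole = 24; whole note = 16; dotted whole = 24; quarter = 4; quarter note = 4; dotted whole note = 24.
Total: 2 + 24 + 16 + 24 + 4 + 4 + 24 = 98 sixteenth notes.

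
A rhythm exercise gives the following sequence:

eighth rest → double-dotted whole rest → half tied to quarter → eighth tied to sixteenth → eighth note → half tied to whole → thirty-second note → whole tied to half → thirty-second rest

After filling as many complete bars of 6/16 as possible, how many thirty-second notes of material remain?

One bar of 6/16 = 12 thirty-second notes.
In thirty-second notes: eighth rest = 4; double-dotted whole rest = 56; half tied to quarter (half + quarter) = 24; eighth tied to sixteenth (eighth + sixteenth) = 6; eighth note = 4; half tied to whole (half + whole) = 48; thirty-second note = 1; whole tied to half (whole + half) = 48; thirty-second rest = 1.
Total: 4 + 56 + 24 + 6 + 4 + 48 + 1 + 48 + 1 = 192.
192 ÷ 12 = 16 complete bars with 0 thirty-second notes remaining.

0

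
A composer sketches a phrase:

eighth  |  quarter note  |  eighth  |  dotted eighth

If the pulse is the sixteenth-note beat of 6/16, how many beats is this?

One sixteenth-note beat = 2 thirty-second notes.
Each duration in thirty-second notes: eighth = 4; quarter note = 8; eighth = 4; dotted eighth = 6.
Adding: 4 + 8 + 4 + 6 = 22.
22 ÷ 2 = 11 beats.

11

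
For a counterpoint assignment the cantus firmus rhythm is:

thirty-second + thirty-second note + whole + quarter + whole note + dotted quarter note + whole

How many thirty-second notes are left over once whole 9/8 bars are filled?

One bar of 9/8 = 36 thirty-second notes.
Convert each value to thirty-second notes: thirty-second = 1; thirty-second note = 1; whole = 32; quarter = 8; whole note = 32; dotted quarter note = 12; whole = 32.
Adding: 1 + 1 + 32 + 8 + 32 + 12 + 32 = 118.
118 ÷ 36 = 3 complete bars with 10 thirty-second notes remaining.

10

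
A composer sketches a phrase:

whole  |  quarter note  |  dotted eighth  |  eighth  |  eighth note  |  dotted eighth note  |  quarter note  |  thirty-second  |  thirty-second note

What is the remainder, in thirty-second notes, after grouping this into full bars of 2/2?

One bar of 2/2 = 32 thirty-second notes.
Express everything in thirty-second notes: whole = 32; quarter note = 8; dotted eighth = 6; eighth = 4; eighth note = 4; dotted eighth note = 6; quarter note = 8; thirty-second = 1; thirty-second note = 1.
Total: 32 + 8 + 6 + 4 + 4 + 6 + 8 + 1 + 1 = 70.
70 ÷ 32 = 2 complete bars with 6 thirty-second notes remaining.

6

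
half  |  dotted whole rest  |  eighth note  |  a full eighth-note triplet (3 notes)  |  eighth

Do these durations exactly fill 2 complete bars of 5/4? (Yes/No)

Yes

One bar of 5/4 = 10 eighth notes, so 2 bars = 20.
In eighth notes: half = 4; dotted whole rest = 12; eighth note = 1; a full eighth-note triplet (3 notes) (three triplet eighths span one quarter) = 2; eighth = 1.
Total: 4 + 12 + 1 + 2 + 1 = 20.
20 equals 20, so the answer is Yes.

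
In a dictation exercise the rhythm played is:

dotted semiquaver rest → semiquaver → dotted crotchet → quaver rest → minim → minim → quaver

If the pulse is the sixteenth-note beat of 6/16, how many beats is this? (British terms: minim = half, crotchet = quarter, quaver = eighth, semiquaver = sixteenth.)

One sixteenth-note beat = 2 thirty-second notes.
In thirty-second notes: dotted semiquaver rest = 3; semiquaver = 2; dotted crotchet = 12; quaver rest = 4; minim = 16; minim = 16; quaver = 4.
Sum: 3 + 2 + 12 + 4 + 16 + 16 + 4 = 57.
57 ÷ 2 = 28.5 beats.

28.5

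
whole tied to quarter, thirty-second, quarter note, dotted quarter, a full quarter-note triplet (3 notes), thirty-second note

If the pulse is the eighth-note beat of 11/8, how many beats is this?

19.5

One eighth-note beat = 4 thirty-second notes.
Each duration in thirty-second notes: whole tied to quarter (whole + quarter) = 40; thirty-second = 1; quarter note = 8; dotted quarter = 12; a full quarter-note triplet (3 notes) (three triplet quarters span one half) = 16; thirty-second note = 1.
Adding: 40 + 1 + 8 + 12 + 16 + 1 = 78.
78 ÷ 4 = 19.5 beats.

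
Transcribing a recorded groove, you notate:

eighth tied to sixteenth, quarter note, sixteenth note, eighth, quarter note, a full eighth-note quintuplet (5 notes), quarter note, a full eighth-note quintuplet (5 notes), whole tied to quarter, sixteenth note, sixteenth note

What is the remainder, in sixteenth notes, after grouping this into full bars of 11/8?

12

One bar of 11/8 = 22 sixteenth notes.
In sixteenth notes: eighth tied to sixteenth (eighth + sixteenth) = 3; quarter note = 4; sixteenth note = 1; eighth = 2; quarter note = 4; a full eighth-note quintuplet (5 notes) (five quintuplet eighths span one half) = 8; quarter note = 4; a full eighth-note quintuplet (5 notes) (five quintuplet eighths span one half) = 8; whole tied to quarter (whole + quarter) = 20; sixteenth note = 1; sixteenth note = 1.
Sum: 3 + 4 + 1 + 2 + 4 + 8 + 4 + 8 + 20 + 1 + 1 = 56.
56 ÷ 22 = 2 complete bars with 12 sixteenth notes remaining.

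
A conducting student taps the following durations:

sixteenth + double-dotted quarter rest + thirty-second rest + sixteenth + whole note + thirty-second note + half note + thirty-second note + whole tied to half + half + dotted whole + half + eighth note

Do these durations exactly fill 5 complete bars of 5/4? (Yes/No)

One bar of 5/4 = 40 thirty-second notes, so 5 bars = 200.
Each duration in thirty-second notes: sixteenth = 2; double-dotted quarter rest = 14; thirty-second rest = 1; sixteenth = 2; whole note = 32; thirty-second note = 1; half note = 16; thirty-second note = 1; whole tied to half (whole + half) = 48; half = 16; dotted whole = 48; half = 16; eighth note = 4.
Sum: 2 + 14 + 1 + 2 + 32 + 1 + 16 + 1 + 48 + 16 + 48 + 16 + 4 = 201.
201 exceeds 200, so the answer is No.

No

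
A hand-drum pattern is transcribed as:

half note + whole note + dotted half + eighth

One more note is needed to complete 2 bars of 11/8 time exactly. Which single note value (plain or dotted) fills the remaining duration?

dotted quarter note

2 bars of 11/8 = 22 eighth notes.
Each duration in eighth notes: half note = 4; whole note = 8; dotted half = 6; eighth = 1.
Sum: 4 + 8 + 6 + 1 = 19.
Remaining: 22 − 19 = 3 eighth notes, which is a dotted quarter note.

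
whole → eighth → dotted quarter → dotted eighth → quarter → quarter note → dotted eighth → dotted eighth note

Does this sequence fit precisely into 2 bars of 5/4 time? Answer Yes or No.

One bar of 5/4 = 20 sixteenth notes, so 2 bars = 40.
Convert each value to sixteenth notes: whole = 16; eighth = 2; dotted quarter = 6; dotted eighth = 3; quarter = 4; quarter note = 4; dotted eighth = 3; dotted eighth note = 3.
Adding: 16 + 2 + 6 + 3 + 4 + 4 + 3 + 3 = 41.
41 exceeds 40, so the answer is No.

No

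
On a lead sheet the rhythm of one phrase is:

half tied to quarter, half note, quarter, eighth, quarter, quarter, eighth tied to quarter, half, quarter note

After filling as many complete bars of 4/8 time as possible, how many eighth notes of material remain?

2

One bar of 4/8 = 4 eighth notes.
Working in eighth notes: half tied to quarter (half + quarter) = 6; half note = 4; quarter = 2; eighth = 1; quarter = 2; quarter = 2; eighth tied to quarter (eighth + quarter) = 3; half = 4; quarter note = 2.
Altogether 6 + 4 + 2 + 1 + 2 + 2 + 3 + 4 + 2 = 26.
26 ÷ 4 = 6 complete bars with 2 eighth notes remaining.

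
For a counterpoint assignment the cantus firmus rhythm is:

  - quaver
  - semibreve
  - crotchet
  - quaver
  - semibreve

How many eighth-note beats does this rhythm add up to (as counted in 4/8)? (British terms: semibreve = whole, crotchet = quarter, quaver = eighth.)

20

One eighth-note beat = 2 sixteenth notes.
Express everything in sixteenth notes: quaver = 2; semibreve = 16; crotchet = 4; quaver = 2; semibreve = 16.
Total: 2 + 16 + 4 + 2 + 16 = 40.
40 ÷ 2 = 20 beats.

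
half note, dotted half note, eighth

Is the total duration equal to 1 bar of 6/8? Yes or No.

One bar of 6/8 = 6 eighth notes.
In eighth notes: half note = 4; dotted half note = 6; eighth = 1.
Altogether 4 + 6 + 1 = 11.
11 exceeds 6, so the answer is No.

No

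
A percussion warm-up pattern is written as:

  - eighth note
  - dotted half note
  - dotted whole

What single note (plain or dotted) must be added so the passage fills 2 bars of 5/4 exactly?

eighth note

2 bars of 5/4 = 20 eighth notes.
Convert each value to eighth notes: eighth note = 1; dotted half note = 6; dotted whole = 12.
Total: 1 + 6 + 12 = 19.
Remaining: 20 − 19 = 1 eighth note, which is a eighth note.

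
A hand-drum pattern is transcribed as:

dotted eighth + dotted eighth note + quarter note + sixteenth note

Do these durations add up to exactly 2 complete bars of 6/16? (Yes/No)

One bar of 6/16 = 6 sixteenth notes, so 2 bars = 12.
Convert each value to sixteenth notes: dotted eighth = 3; dotted eighth note = 3; quarter note = 4; sixteenth note = 1.
Altogether 3 + 3 + 4 + 1 = 11.
11 falls short of 12, so the answer is No.

No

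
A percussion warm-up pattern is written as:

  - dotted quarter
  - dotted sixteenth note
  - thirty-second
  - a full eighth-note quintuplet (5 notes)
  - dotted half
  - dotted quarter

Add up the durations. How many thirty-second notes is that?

In thirty-second notes: dotted quarter = 12; dotted sixteenth note = 3; thirty-second = 1; a full eighth-note quintuplet (5 notes) (five quintuplet eighths span one half) = 16; dotted half = 24; dotted quarter = 12.
Sum: 12 + 3 + 1 + 16 + 24 + 12 = 68 thirty-second notes.

68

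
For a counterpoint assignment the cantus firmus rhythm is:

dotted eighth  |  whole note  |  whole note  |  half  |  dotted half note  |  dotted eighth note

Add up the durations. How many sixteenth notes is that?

58

Each duration in sixteenth notes: dotted eighth = 3; whole note = 16; whole note = 16; half = 8; dotted half note = 12; dotted eighth note = 3.
Altogether 3 + 16 + 16 + 8 + 12 + 3 = 58 sixteenth notes.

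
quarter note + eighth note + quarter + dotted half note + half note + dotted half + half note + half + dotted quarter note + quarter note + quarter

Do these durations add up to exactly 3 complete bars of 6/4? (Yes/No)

Yes

One bar of 6/4 = 12 eighth notes, so 3 bars = 36.
Working in eighth notes: quarter note = 2; eighth note = 1; quarter = 2; dotted half note = 6; half note = 4; dotted half = 6; half note = 4; half = 4; dotted quarter note = 3; quarter note = 2; quarter = 2.
Adding: 2 + 1 + 2 + 6 + 4 + 6 + 4 + 4 + 3 + 2 + 2 = 36.
36 equals 36, so the answer is Yes.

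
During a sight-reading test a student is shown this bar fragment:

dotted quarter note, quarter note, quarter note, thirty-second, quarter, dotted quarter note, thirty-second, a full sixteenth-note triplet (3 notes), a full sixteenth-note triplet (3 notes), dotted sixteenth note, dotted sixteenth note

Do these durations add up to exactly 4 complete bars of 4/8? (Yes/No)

Yes

One bar of 4/8 = 16 thirty-second notes, so 4 bars = 64.
Each duration in thirty-second notes: dotted quarter note = 12; quarter note = 8; quarter note = 8; thirty-second = 1; quarter = 8; dotted quarter note = 12; thirty-second = 1; a full sixteenth-note triplet (3 notes) (three triplet sixteenths span one eighth) = 4; a full sixteenth-note triplet (3 notes) (three triplet sixteenths span one eighth) = 4; dotted sixteenth note = 3; dotted sixteenth note = 3.
Sum: 12 + 8 + 8 + 1 + 8 + 12 + 1 + 4 + 4 + 3 + 3 = 64.
64 equals 64, so the answer is Yes.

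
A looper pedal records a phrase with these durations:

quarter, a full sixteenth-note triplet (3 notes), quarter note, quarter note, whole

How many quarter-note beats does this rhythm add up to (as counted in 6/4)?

7.5

One quarter-note beat = 2 eighth notes.
Working in eighth notes: quarter = 2; a full sixteenth-note triplet (3 notes) (three triplet sixteenths span one eighth) = 1; quarter note = 2; quarter note = 2; whole = 8.
Altogether 2 + 1 + 2 + 2 + 8 = 15.
15 ÷ 2 = 7.5 beats.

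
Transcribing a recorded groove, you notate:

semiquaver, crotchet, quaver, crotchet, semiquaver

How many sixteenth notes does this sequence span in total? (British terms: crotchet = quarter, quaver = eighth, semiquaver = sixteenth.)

12

Each duration in sixteenth notes: semiquaver = 1; crotchet = 4; quaver = 2; crotchet = 4; semiquaver = 1.
Adding: 1 + 4 + 2 + 4 + 1 = 12 sixteenth notes.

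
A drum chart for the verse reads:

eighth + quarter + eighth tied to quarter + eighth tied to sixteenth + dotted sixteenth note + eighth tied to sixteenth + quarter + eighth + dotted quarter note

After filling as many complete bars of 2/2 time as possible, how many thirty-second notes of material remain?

One bar of 2/2 = 32 thirty-second notes.
In thirty-second notes: eighth = 4; quarter = 8; eighth tied to quarter (eighth + quarter) = 12; eighth tied to sixteenth (eighth + sixteenth) = 6; dotted sixteenth note = 3; eighth tied to sixteenth (eighth + sixteenth) = 6; quarter = 8; eighth = 4; dotted quarter note = 12.
Sum: 4 + 8 + 12 + 6 + 3 + 6 + 8 + 4 + 12 = 63.
63 ÷ 32 = 1 complete bar with 31 thirty-second notes remaining.

31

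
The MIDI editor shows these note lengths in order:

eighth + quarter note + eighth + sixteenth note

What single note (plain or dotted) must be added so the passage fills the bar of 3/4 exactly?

dotted eighth note

The bar of 3/4 = 12 sixteenth notes.
In sixteenth notes: eighth = 2; quarter note = 4; eighth = 2; sixteenth note = 1.
Altogether 2 + 4 + 2 + 1 = 9.
Remaining: 12 − 9 = 3 sixteenth notes, which is a dotted eighth note.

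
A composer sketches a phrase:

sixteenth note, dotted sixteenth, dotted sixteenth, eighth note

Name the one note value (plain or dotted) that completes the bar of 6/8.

dotted quarter note

The bar of 6/8 = 24 thirty-second notes.
Express everything in thirty-second notes: sixteenth note = 2; dotted sixteenth = 3; dotted sixteenth = 3; eighth note = 4.
Altogether 2 + 3 + 3 + 4 = 12.
Remaining: 24 − 12 = 12 thirty-second notes, which is a dotted quarter note.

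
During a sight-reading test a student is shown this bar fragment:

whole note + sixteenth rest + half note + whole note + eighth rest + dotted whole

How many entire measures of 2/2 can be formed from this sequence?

One bar of 2/2 = 16 sixteenth notes.
Each duration in sixteenth notes: whole note = 16; sixteenth rest = 1; half note = 8; whole note = 16; eighth rest = 2; dotted whole = 24.
Adding: 16 + 1 + 8 + 16 + 2 + 24 = 67.
67 ÷ 16 = 4 complete bars with 3 left over.

4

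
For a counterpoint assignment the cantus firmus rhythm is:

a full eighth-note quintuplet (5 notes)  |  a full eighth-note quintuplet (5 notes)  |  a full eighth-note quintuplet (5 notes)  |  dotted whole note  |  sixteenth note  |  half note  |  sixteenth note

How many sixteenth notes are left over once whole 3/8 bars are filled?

One bar of 3/8 = 6 sixteenth notes.
Express everything in sixteenth notes: a full eighth-note quintuplet (5 notes) (five quintuplet eighths span one half) = 8; a full eighth-note quintuplet (5 notes) (five quintuplet eighths span one half) = 8; a full eighth-note quintuplet (5 notes) (five quintuplet eighths span one half) = 8; dotted whole note = 24; sixteenth note = 1; half note = 8; sixteenth note = 1.
Adding: 8 + 8 + 8 + 24 + 1 + 8 + 1 = 58.
58 ÷ 6 = 9 complete bars with 4 sixteenth notes remaining.

4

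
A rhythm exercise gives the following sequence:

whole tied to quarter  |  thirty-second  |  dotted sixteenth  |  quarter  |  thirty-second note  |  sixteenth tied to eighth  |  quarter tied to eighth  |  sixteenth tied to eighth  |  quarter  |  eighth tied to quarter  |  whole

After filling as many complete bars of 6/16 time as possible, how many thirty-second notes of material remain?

One bar of 6/16 = 12 thirty-second notes.
Express everything in thirty-second notes: whole tied to quarter (whole + quarter) = 40; thirty-second = 1; dotted sixteenth = 3; quarter = 8; thirty-second note = 1; sixteenth tied to eighth (sixteenth + eighth) = 6; quarter tied to eighth (quarter + eighth) = 12; sixteenth tied to eighth (sixteenth + eighth) = 6; quarter = 8; eighth tied to quarter (eighth + quarter) = 12; whole = 32.
Altogether 40 + 1 + 3 + 8 + 1 + 6 + 12 + 6 + 8 + 12 + 32 = 129.
129 ÷ 12 = 10 complete bars with 9 thirty-second notes remaining.

9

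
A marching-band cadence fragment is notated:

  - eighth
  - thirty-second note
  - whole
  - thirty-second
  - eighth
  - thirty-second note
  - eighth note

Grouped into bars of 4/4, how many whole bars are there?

One bar of 4/4 = 32 thirty-second notes.
Each duration in thirty-second notes: eighth = 4; thirty-second note = 1; whole = 32; thirty-second = 1; eighth = 4; thirty-second note = 1; eighth note = 4.
Adding: 4 + 1 + 32 + 1 + 4 + 1 + 4 = 47.
47 ÷ 32 = 1 complete bar with 15 left over.

1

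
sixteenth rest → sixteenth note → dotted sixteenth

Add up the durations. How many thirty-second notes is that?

7

Convert each value to thirty-second notes: sixteenth rest = 2; sixteenth note = 2; dotted sixteenth = 3.
Altogether 2 + 2 + 3 = 7 thirty-second notes.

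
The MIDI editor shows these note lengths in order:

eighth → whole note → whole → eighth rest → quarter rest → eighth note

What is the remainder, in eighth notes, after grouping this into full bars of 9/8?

One bar of 9/8 = 9 eighth notes.
Express everything in eighth notes: eighth = 1; whole note = 8; whole = 8; eighth rest = 1; quarter rest = 2; eighth note = 1.
Altogether 1 + 8 + 8 + 1 + 2 + 1 = 21.
21 ÷ 9 = 2 complete bars with 3 eighth notes remaining.

3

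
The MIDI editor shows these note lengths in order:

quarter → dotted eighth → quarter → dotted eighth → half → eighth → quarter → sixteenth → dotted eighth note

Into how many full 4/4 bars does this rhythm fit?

2

One bar of 4/4 = 16 sixteenth notes.
Convert each value to sixteenth notes: quarter = 4; dotted eighth = 3; quarter = 4; dotted eighth = 3; half = 8; eighth = 2; quarter = 4; sixteenth = 1; dotted eighth note = 3.
Altogether 4 + 3 + 4 + 3 + 8 + 2 + 4 + 1 + 3 = 32.
32 ÷ 16 = 2 complete bars with 0 left over.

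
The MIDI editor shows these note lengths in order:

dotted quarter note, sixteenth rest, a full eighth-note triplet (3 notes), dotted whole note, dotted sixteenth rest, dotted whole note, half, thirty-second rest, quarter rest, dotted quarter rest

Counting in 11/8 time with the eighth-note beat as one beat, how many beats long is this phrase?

39.5

One eighth-note beat = 4 thirty-second notes.
Working in thirty-second notes: dotted quarter note = 12; sixteenth rest = 2; a full eighth-note triplet (3 notes) (three triplet eighths span one quarter) = 8; dotted whole note = 48; dotted sixteenth rest = 3; dotted whole note = 48; half = 16; thirty-second rest = 1; quarter rest = 8; dotted quarter rest = 12.
Total: 12 + 2 + 8 + 48 + 3 + 48 + 16 + 1 + 8 + 12 = 158.
158 ÷ 4 = 39.5 beats.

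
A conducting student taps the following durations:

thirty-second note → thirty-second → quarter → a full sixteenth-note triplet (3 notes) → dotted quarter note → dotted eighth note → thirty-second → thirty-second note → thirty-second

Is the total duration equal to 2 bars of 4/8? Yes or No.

No

One bar of 4/8 = 16 thirty-second notes, so 2 bars = 32.
Working in thirty-second notes: thirty-second note = 1; thirty-second = 1; quarter = 8; a full sixteenth-note triplet (3 notes) (three triplet sixteenths span one eighth) = 4; dotted quarter note = 12; dotted eighth note = 6; thirty-second = 1; thirty-second note = 1; thirty-second = 1.
Total: 1 + 1 + 8 + 4 + 12 + 6 + 1 + 1 + 1 = 35.
35 exceeds 32, so the answer is No.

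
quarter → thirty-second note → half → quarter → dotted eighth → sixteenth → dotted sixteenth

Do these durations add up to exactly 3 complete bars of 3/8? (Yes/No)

No

One bar of 3/8 = 12 thirty-second notes, so 3 bars = 36.
Each duration in thirty-second notes: quarter = 8; thirty-second note = 1; half = 16; quarter = 8; dotted eighth = 6; sixteenth = 2; dotted sixteenth = 3.
Total: 8 + 1 + 16 + 8 + 6 + 2 + 3 = 44.
44 exceeds 36, so the answer is No.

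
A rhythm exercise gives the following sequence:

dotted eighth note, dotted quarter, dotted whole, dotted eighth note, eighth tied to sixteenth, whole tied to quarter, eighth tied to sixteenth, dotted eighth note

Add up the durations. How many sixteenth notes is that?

In sixteenth notes: dotted eighth note = 3; dotted quarter = 6; dotted whole = 24; dotted eighth note = 3; eighth tied to sixteenth (eighth + sixteenth) = 3; whole tied to quarter (whole + quarter) = 20; eighth tied to sixteenth (eighth + sixteenth) = 3; dotted eighth note = 3.
Sum: 3 + 6 + 24 + 3 + 3 + 20 + 3 + 3 = 65 sixteenth notes.

65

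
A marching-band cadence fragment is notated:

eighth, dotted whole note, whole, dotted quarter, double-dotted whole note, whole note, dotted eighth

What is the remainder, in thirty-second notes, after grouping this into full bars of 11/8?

14

One bar of 11/8 = 22 sixteenth notes.
Working in sixteenth notes: eighth = 2; dotted whole note = 24; whole = 16; dotted quarter = 6; double-dotted whole note = 28; whole note = 16; dotted eighth = 3.
Altogether 2 + 24 + 16 + 6 + 28 + 16 + 3 = 95.
95 ÷ 22 = 4 complete bars with 7 sixteenth notes remaining = 14 thirty-second notes.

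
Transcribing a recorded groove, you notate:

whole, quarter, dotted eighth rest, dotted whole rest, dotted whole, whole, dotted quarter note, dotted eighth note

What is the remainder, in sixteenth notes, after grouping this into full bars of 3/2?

One bar of 3/2 = 24 sixteenth notes.
Express everything in sixteenth notes: whole = 16; quarter = 4; dotted eighth rest = 3; dotted whole rest = 24; dotted whole = 24; whole = 16; dotted quarter note = 6; dotted eighth note = 3.
Sum: 16 + 4 + 3 + 24 + 24 + 16 + 6 + 3 = 96.
96 ÷ 24 = 4 complete bars with 0 sixteenth notes remaining.

0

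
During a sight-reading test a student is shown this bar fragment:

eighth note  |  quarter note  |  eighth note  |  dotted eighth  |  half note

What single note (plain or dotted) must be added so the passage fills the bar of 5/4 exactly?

The bar of 5/4 = 20 sixteenth notes.
In sixteenth notes: eighth note = 2; quarter note = 4; eighth note = 2; dotted eighth = 3; half note = 8.
Sum: 2 + 4 + 2 + 3 + 8 = 19.
Remaining: 20 − 19 = 1 sixteenth note, which is a sixteenth note.

sixteenth note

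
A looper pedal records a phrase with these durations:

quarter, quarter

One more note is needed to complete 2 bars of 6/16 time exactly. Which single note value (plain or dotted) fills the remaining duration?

quarter note

2 bars of 6/16 = 6 eighth notes.
Each duration in eighth notes: quarter = 2; quarter = 2.
Adding: 2 + 2 = 4.
Remaining: 6 − 4 = 2 eighth notes, which is a quarter note.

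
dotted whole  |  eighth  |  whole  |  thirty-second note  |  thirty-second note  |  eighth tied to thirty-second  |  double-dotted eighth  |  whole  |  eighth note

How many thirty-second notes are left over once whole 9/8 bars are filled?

26

One bar of 9/8 = 36 thirty-second notes.
Convert each value to thirty-second notes: dotted whole = 48; eighth = 4; whole = 32; thirty-second note = 1; thirty-second note = 1; eighth tied to thirty-second (eighth + thirty-second) = 5; double-dotted eighth = 7; whole = 32; eighth note = 4.
Sum: 48 + 4 + 32 + 1 + 1 + 5 + 7 + 32 + 4 = 134.
134 ÷ 36 = 3 complete bars with 26 thirty-second notes remaining.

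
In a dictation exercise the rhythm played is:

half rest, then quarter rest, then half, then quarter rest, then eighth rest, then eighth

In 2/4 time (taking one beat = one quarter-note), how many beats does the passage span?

One quarter-note beat = 2 eighth notes.
Convert each value to eighth notes: half rest = 4; quarter rest = 2; half = 4; quarter rest = 2; eighth rest = 1; eighth = 1.
Total: 4 + 2 + 4 + 2 + 1 + 1 = 14.
14 ÷ 2 = 7 beats.

7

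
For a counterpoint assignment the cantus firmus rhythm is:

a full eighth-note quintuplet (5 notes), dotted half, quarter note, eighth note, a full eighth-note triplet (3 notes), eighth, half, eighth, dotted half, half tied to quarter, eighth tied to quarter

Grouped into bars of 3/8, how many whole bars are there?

12

One bar of 3/8 = 3 eighth notes.
Each duration in eighth notes: a full eighth-note quintuplet (5 notes) (five quintuplet eighths span one half) = 4; dotted half = 6; quarter note = 2; eighth note = 1; a full eighth-note triplet (3 notes) (three triplet eighths span one quarter) = 2; eighth = 1; half = 4; eighth = 1; dotted half = 6; half tied to quarter (half + quarter) = 6; eighth tied to quarter (eighth + quarter) = 3.
Sum: 4 + 6 + 2 + 1 + 2 + 1 + 4 + 1 + 6 + 6 + 3 = 36.
36 ÷ 3 = 12 complete bars with 0 left over.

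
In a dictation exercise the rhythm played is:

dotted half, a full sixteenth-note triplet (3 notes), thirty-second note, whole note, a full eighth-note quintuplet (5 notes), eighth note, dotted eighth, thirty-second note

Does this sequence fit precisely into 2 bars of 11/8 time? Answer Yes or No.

Yes

One bar of 11/8 = 44 thirty-second notes, so 2 bars = 88.
Each duration in thirty-second notes: dotted half = 24; a full sixteenth-note triplet (3 notes) (three triplet sixteenths span one eighth) = 4; thirty-second note = 1; whole note = 32; a full eighth-note quintuplet (5 notes) (five quintuplet eighths span one half) = 16; eighth note = 4; dotted eighth = 6; thirty-second note = 1.
Total: 24 + 4 + 1 + 32 + 16 + 4 + 6 + 1 = 88.
88 equals 88, so the answer is Yes.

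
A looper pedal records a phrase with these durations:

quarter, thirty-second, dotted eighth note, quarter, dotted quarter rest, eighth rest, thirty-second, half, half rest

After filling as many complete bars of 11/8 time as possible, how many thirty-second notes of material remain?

28

One bar of 11/8 = 44 thirty-second notes.
In thirty-second notes: quarter = 8; thirty-second = 1; dotted eighth note = 6; quarter = 8; dotted quarter rest = 12; eighth rest = 4; thirty-second = 1; half = 16; half rest = 16.
Altogether 8 + 1 + 6 + 8 + 12 + 4 + 1 + 16 + 16 = 72.
72 ÷ 44 = 1 complete bar with 28 thirty-second notes remaining.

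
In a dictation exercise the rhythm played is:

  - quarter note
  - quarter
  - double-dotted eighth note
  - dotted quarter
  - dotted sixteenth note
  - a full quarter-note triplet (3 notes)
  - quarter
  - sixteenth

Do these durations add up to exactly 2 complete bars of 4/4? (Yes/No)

One bar of 4/4 = 32 thirty-second notes, so 2 bars = 64.
Working in thirty-second notes: quarter note = 8; quarter = 8; double-dotted eighth note = 7; dotted quarter = 12; dotted sixteenth note = 3; a full quarter-note triplet (3 notes) (three triplet quarters span one half) = 16; quarter = 8; sixteenth = 2.
Altogether 8 + 8 + 7 + 12 + 3 + 16 + 8 + 2 = 64.
64 equals 64, so the answer is Yes.

Yes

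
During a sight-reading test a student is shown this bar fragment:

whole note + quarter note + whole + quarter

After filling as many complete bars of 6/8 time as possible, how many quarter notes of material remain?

1

One bar of 6/8 = 3 quarter notes.
In quarter notes: whole note = 4; quarter note = 1; whole = 4; quarter = 1.
Total: 4 + 1 + 4 + 1 = 10.
10 ÷ 3 = 3 complete bars with 1 quarter note remaining.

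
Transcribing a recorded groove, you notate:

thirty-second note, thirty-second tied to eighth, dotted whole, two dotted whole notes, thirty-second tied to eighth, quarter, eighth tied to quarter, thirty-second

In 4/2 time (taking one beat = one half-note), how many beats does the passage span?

One half-note beat = 16 thirty-second notes.
Each duration in thirty-second notes: thirty-second note = 1; thirty-second tied to eighth (thirty-second + eighth) = 5; dotted whole = 48; dotted whole note = 48; dotted whole note = 48; thirty-second tied to eighth (thirty-second + eighth) = 5; quarter = 8; eighth tied to quarter (eighth + quarter) = 12; thirty-second = 1.
Adding: 1 + 5 + 48 + 48 + 48 + 5 + 8 + 12 + 1 = 176.
176 ÷ 16 = 11 beats.

11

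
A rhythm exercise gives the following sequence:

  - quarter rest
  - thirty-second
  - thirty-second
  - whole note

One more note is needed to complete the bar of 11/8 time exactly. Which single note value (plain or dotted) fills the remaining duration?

The bar of 11/8 = 44 thirty-second notes.
Express everything in thirty-second notes: quarter rest = 8; thirty-second = 1; thirty-second = 1; whole note = 32.
Total: 8 + 1 + 1 + 32 = 42.
Remaining: 44 − 42 = 2 thirty-second notes, which is a sixteenth note.

sixteenth note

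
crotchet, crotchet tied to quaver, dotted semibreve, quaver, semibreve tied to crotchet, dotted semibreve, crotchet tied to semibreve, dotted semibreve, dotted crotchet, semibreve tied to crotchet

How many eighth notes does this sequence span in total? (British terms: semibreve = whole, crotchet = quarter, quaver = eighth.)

Convert each value to eighth notes: crotchet = 2; crotchet tied to quaver (crotchet + quaver) = 3; dotted semibreve = 12; quaver = 1; semibreve tied to crotchet (semibreve + crotchet) = 10; dotted semibreve = 12; crotchet tied to semibreve (crotchet + semibreve) = 10; dotted semibreve = 12; dotted crotchet = 3; semibreve tied to crotchet (semibreve + crotchet) = 10.
Adding: 2 + 3 + 12 + 1 + 10 + 12 + 10 + 12 + 3 + 10 = 75 eighth notes.

75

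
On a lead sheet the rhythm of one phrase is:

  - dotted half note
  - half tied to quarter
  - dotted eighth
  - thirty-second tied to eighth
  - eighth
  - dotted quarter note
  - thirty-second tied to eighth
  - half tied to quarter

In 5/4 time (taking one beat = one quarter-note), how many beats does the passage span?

One quarter-note beat = 8 thirty-second notes.
Each duration in thirty-second notes: dotted half note = 24; half tied to quarter (half + quarter) = 24; dotted eighth = 6; thirty-second tied to eighth (thirty-second + eighth) = 5; eighth = 4; dotted quarter note = 12; thirty-second tied to eighth (thirty-second + eighth) = 5; half tied to quarter (half + quarter) = 24.
Sum: 24 + 24 + 6 + 5 + 4 + 12 + 5 + 24 = 104.
104 ÷ 8 = 13 beats.

13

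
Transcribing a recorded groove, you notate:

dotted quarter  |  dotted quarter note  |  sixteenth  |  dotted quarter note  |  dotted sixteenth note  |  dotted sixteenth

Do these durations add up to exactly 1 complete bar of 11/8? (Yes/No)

One bar of 11/8 = 44 thirty-second notes.
Express everything in thirty-second notes: dotted quarter = 12; dotted quarter note = 12; sixteenth = 2; dotted quarter note = 12; dotted sixteenth note = 3; dotted sixteenth = 3.
Adding: 12 + 12 + 2 + 12 + 3 + 3 = 44.
44 equals 44, so the answer is Yes.

Yes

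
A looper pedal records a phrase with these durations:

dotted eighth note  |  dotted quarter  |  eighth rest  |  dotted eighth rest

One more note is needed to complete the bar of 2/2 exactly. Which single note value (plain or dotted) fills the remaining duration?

eighth note

The bar of 2/2 = 16 sixteenth notes.
In sixteenth notes: dotted eighth note = 3; dotted quarter = 6; eighth rest = 2; dotted eighth rest = 3.
Adding: 3 + 6 + 2 + 3 = 14.
Remaining: 16 − 14 = 2 sixteenth notes, which is a eighth note.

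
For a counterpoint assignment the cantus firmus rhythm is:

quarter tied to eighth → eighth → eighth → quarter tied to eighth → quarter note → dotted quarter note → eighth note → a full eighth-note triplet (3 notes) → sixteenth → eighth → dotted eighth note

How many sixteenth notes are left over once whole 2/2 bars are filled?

6

One bar of 2/2 = 16 sixteenth notes.
Express everything in sixteenth notes: quarter tied to eighth (quarter + eighth) = 6; eighth = 2; eighth = 2; quarter tied to eighth (quarter + eighth) = 6; quarter note = 4; dotted quarter note = 6; eighth note = 2; a full eighth-note triplet (3 notes) (three triplet eighths span one quarter) = 4; sixteenth = 1; eighth = 2; dotted eighth note = 3.
Total: 6 + 2 + 2 + 6 + 4 + 6 + 2 + 4 + 1 + 2 + 3 = 38.
38 ÷ 16 = 2 complete bars with 6 sixteenth notes remaining.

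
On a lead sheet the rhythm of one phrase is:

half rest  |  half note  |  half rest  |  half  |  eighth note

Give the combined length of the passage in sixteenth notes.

34

Express everything in sixteenth notes: half rest = 8; half note = 8; half rest = 8; half = 8; eighth note = 2.
Sum: 8 + 8 + 8 + 8 + 2 = 34 sixteenth notes.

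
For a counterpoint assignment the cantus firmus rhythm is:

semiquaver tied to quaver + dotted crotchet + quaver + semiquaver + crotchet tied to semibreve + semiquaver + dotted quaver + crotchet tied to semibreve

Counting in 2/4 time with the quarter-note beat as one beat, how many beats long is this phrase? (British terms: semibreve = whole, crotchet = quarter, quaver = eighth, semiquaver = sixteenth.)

14

One quarter-note beat = 4 sixteenth notes.
Express everything in sixteenth notes: semiquaver tied to quaver (semiquaver + quaver) = 3; dotted crotchet = 6; quaver = 2; semiquaver = 1; crotchet tied to semibreve (crotchet + semibreve) = 20; semiquaver = 1; dotted quaver = 3; crotchet tied to semibreve (crotchet + semibreve) = 20.
Altogether 3 + 6 + 2 + 1 + 20 + 1 + 3 + 20 = 56.
56 ÷ 4 = 14 beats.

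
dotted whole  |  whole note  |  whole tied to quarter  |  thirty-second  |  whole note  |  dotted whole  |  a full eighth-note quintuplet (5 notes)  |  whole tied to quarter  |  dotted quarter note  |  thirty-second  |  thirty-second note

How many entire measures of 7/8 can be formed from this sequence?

One bar of 7/8 = 28 thirty-second notes.
In thirty-second notes: dotted whole = 48; whole note = 32; whole tied to quarter (whole + quarter) = 40; thirty-second = 1; whole note = 32; dotted whole = 48; a full eighth-note quintuplet (5 notes) (five quintuplet eighths span one half) = 16; whole tied to quarter (whole + quarter) = 40; dotted quarter note = 12; thirty-second = 1; thirty-second note = 1.
Altogether 48 + 32 + 40 + 1 + 32 + 48 + 16 + 40 + 12 + 1 + 1 = 271.
271 ÷ 28 = 9 complete bars with 19 left over.

9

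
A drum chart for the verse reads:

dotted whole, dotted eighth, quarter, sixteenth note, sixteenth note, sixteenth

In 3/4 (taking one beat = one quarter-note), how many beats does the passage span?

8.5

One quarter-note beat = 4 sixteenth notes.
Express everything in sixteenth notes: dotted whole = 24; dotted eighth = 3; quarter = 4; sixteenth note = 1; sixteenth note = 1; sixteenth = 1.
Altogether 24 + 3 + 4 + 1 + 1 + 1 = 34.
34 ÷ 4 = 8.5 beats.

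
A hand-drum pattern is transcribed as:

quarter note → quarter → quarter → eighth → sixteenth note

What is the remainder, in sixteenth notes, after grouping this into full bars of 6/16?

3

One bar of 6/16 = 6 sixteenth notes.
Each duration in sixteenth notes: quarter note = 4; quarter = 4; quarter = 4; eighth = 2; sixteenth note = 1.
Adding: 4 + 4 + 4 + 2 + 1 = 15.
15 ÷ 6 = 2 complete bars with 3 sixteenth notes remaining.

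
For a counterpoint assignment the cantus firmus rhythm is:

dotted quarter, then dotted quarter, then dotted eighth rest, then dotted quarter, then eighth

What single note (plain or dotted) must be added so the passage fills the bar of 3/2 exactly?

sixteenth note

The bar of 3/2 = 24 sixteenth notes.
Working in sixteenth notes: dotted quarter = 6; dotted quarter = 6; dotted eighth rest = 3; dotted quarter = 6; eighth = 2.
Adding: 6 + 6 + 3 + 6 + 2 = 23.
Remaining: 24 − 23 = 1 sixteenth note, which is a sixteenth note.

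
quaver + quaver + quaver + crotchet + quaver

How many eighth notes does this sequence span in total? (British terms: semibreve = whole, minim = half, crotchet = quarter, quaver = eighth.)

6

Convert each value to eighth notes: quaver = 1; quaver = 1; quaver = 1; crotchet = 2; quaver = 1.
Total: 1 + 1 + 1 + 2 + 1 = 6 eighth notes.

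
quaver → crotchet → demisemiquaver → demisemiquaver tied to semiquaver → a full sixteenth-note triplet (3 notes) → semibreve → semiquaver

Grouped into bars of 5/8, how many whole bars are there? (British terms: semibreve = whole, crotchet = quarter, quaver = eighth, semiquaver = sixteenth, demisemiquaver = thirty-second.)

2

One bar of 5/8 = 20 thirty-second notes.
Convert each value to thirty-second notes: quaver = 4; crotchet = 8; demisemiquaver = 1; demisemiquaver tied to semiquaver (demisemiquaver + semiquaver) = 3; a full sixteenth-note triplet (3 notes) (three triplet sixteenths span one eighth) = 4; semibreve = 32; semiquaver = 2.
Total: 4 + 8 + 1 + 3 + 4 + 32 + 2 = 54.
54 ÷ 20 = 2 complete bars with 14 left over.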